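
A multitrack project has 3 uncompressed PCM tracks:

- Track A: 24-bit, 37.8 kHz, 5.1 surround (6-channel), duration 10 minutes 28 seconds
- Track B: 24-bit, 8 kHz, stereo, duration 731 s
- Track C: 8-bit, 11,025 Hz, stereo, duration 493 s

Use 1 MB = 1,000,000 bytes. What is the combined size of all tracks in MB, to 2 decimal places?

473.25 MB

Track A: 10 minutes 28 seconds = 628 s; 37,800 × 628 × 3 × 6 = 427,291,200 bytes.
Track B: 8,000 × 731 × 3 × 2 = 35,088,000 bytes.
Track C: 11,025 × 493 × 1 × 2 = 10,870,650 bytes.
Total = 473,249,850 bytes = 473.25 MB.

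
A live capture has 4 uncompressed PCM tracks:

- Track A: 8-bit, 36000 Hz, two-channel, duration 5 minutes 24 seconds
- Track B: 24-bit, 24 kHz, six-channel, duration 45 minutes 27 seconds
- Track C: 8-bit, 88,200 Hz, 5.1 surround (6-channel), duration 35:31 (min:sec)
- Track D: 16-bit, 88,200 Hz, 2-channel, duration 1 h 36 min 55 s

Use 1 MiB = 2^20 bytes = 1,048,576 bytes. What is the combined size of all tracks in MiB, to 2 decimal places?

4177.71 MiB

Track A: 5 minutes 24 seconds = 324 s; 36,000 × 324 × 1 × 2 = 23,328,000 bytes.
Track B: 45 minutes 27 seconds = 2,727 s; 24,000 × 2,727 × 3 × 6 = 1,178,064,000 bytes.
Track C: 35:31 (min:sec) = 2,131 s; 88,200 × 2,131 × 1 × 6 = 1,127,725,200 bytes.
Track D: 1 h 36 min 55 s = 5,815 s; 88,200 × 5,815 × 2 × 2 = 2,051,532,000 bytes.
Total = 4,380,649,200 bytes = 4177.71 MiB.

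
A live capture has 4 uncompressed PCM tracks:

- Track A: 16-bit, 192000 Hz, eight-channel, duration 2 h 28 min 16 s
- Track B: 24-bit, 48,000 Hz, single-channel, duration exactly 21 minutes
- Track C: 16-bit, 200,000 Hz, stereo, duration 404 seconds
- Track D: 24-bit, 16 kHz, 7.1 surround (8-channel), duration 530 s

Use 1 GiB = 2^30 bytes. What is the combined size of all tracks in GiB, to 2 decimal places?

Track A: 2 h 28 min 16 s = 8,896 s; 192,000 × 8,896 × 2 × 8 = 27,328,512,000 bytes.
Track B: exactly 21 minutes = 1,260 s; 48,000 × 1,260 × 3 × 1 = 181,440,000 bytes.
Track C: 200,000 × 404 × 2 × 2 = 323,200,000 bytes.
Track D: 16,000 × 530 × 3 × 8 = 203,520,000 bytes.
Total = 28,036,672,000 bytes = 26.11 GiB.

26.11 GiB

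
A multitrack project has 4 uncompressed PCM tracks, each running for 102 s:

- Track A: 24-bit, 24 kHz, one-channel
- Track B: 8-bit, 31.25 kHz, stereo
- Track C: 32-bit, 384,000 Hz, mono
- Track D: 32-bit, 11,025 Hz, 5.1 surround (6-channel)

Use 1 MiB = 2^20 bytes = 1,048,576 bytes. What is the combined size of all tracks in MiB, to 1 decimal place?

Track A: 24,000 × 102 × 3 × 1 = 7,344,000 bytes.
Track B: 31,250 × 102 × 1 × 2 = 6,375,000 bytes.
Track C: 384,000 × 102 × 4 × 1 = 156,672,000 bytes.
Track D: 11,025 × 102 × 4 × 6 = 26,989,200 bytes.
Total = 197,380,200 bytes = 188.2 MiB.

188.2 MiB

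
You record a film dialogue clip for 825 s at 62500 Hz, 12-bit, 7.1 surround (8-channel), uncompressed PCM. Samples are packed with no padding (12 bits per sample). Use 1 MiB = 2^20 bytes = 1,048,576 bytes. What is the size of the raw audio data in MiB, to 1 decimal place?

Bits = 62,500 × 825 × 12 × 8 = 4,950,000,000 bits = 618,750,000 bytes.
618,750,000 / 1,048,576 = 590.1 MiB.

590.1 MiB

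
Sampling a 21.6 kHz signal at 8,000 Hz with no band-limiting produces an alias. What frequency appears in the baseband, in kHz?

2.4 kHz

Nyquist = 8,000/2 = 4,000 Hz; 21,600 Hz exceeds it.
Alias = |21,600 − 3×8,000| = |21,600 − 24,000| = 2,400 Hz = 2.4 kHz.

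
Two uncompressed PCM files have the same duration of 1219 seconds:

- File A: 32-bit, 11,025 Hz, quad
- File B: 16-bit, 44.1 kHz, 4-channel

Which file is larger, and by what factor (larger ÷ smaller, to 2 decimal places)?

File B, by a factor of 2.00

File A: 11,025 × 4 × 4 = 176,400 bytes/s.
File B: 44,100 × 2 × 4 = 352,800 bytes/s.
File B is larger; ratio = 430,063,200 / 215,031,600 = 2.00.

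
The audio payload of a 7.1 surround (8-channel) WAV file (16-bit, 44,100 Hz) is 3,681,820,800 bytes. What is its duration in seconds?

Byte rate = 44,100 × 2 × 8 = 705,600 bytes/s.
Duration = 3,681,820,800 / 705,600 = 5,218 s.

5,218 seconds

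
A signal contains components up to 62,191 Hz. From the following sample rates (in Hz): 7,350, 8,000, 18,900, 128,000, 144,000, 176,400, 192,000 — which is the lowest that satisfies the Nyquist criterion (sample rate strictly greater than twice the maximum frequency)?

128,000 Hz

Need sample rate > 2 × 62,191 = 124,382 Hz.
Lowest listed rate above 124,382 Hz is 128,000 Hz.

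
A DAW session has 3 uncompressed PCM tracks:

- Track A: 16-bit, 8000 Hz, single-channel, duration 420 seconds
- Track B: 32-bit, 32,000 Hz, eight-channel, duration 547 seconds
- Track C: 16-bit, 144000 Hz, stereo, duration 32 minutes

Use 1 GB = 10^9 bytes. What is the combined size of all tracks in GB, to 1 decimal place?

Track A: 8,000 × 420 × 2 × 1 = 6,720,000 bytes.
Track B: 32,000 × 547 × 4 × 8 = 560,128,000 bytes.
Track C: 32 minutes = 1,920 s; 144,000 × 1,920 × 2 × 2 = 1,105,920,000 bytes.
Total = 1,672,768,000 bytes = 1.7 GB.

1.7 GB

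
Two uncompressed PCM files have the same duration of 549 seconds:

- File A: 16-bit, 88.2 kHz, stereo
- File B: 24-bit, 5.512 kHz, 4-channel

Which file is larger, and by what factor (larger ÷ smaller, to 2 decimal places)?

File A, by a factor of 5.33

File A: 88,200 × 2 × 2 = 352,800 bytes/s.
File B: 5,512 × 3 × 4 = 66,144 bytes/s.
File A is larger; ratio = 193,687,200 / 36,313,056 = 5.33.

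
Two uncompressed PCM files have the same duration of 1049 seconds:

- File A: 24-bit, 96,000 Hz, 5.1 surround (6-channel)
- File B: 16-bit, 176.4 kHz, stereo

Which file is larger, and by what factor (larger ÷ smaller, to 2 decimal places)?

File A, by a factor of 2.45

File A: 96,000 × 3 × 6 = 1,728,000 bytes/s.
File B: 176,400 × 2 × 2 = 705,600 bytes/s.
File A is larger; ratio = 1,812,672,000 / 740,174,400 = 2.45.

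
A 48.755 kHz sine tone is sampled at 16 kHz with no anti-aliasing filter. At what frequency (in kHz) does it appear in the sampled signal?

Nyquist = 16,000/2 = 8,000 Hz; 48,755 Hz exceeds it.
Alias = |48,755 − 3×16,000| = |48,755 − 48,000| = 755 Hz = 0.755 kHz.

0.755 kHz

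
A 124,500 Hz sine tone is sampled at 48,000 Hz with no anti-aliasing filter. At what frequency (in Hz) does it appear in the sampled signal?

19,500 Hz

Nyquist = 48,000/2 = 24,000 Hz; 124,500 Hz exceeds it.
Alias = |124,500 − 3×48,000| = |124,500 − 144,000| = 19,500 Hz.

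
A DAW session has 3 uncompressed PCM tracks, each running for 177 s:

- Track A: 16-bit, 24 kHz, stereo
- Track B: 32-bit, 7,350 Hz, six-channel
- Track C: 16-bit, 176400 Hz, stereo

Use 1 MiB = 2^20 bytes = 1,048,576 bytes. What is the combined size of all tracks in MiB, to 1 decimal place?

165.1 MiB

Track A: 24,000 × 177 × 2 × 2 = 16,992,000 bytes.
Track B: 7,350 × 177 × 4 × 6 = 31,222,800 bytes.
Track C: 176,400 × 177 × 2 × 2 = 124,891,200 bytes.
Total = 173,106,000 bytes = 165.1 MiB.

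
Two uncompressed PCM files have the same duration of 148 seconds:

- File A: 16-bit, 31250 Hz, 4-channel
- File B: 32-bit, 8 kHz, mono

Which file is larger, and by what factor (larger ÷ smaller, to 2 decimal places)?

File A: 31,250 × 2 × 4 = 250,000 bytes/s.
File B: 8,000 × 4 × 1 = 32,000 bytes/s.
File A is larger; ratio = 37,000,000 / 4,736,000 = 7.81.

File A, by a factor of 7.81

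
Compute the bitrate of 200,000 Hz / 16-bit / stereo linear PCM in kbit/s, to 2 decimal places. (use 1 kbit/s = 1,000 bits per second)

6400.00 kbit/s

Bit rate = 200,000 × 16 × 2 = 6,400,000 bits/s.
= 6400.00 kbit/s.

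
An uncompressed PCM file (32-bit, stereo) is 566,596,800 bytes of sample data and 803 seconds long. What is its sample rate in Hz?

88,200 Hz

Bytes = sample_rate × seconds × bytes_per_sample × channels.
sample_rate = 566,596,800 / (803 × 4 × 2) = 566,596,800 / 6,424 = 88,200 Hz.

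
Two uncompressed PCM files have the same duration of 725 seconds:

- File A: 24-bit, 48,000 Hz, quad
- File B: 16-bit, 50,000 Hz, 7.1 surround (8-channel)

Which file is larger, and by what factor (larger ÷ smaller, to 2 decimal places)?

File B, by a factor of 1.39

File A: 48,000 × 3 × 4 = 576,000 bytes/s.
File B: 50,000 × 2 × 8 = 800,000 bytes/s.
File B is larger; ratio = 580,000,000 / 417,600,000 = 1.39.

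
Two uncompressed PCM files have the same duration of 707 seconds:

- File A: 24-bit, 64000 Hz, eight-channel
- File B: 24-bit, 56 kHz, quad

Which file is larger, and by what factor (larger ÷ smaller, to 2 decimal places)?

File A: 64,000 × 3 × 8 = 1,536,000 bytes/s.
File B: 56,000 × 3 × 4 = 672,000 bytes/s.
File A is larger; ratio = 1,085,952,000 / 475,104,000 = 2.29.

File A, by a factor of 2.29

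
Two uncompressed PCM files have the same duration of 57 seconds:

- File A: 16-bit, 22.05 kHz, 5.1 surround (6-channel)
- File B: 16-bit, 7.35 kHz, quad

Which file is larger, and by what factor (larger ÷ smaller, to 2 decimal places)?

File A, by a factor of 4.50

File A: 22,050 × 2 × 6 = 264,600 bytes/s.
File B: 7,350 × 2 × 4 = 58,800 bytes/s.
File A is larger; ratio = 15,082,200 / 3,351,600 = 4.50.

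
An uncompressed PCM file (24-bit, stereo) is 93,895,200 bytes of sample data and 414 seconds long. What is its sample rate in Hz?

37,800 Hz

Bytes = sample_rate × seconds × bytes_per_sample × channels.
sample_rate = 93,895,200 / (414 × 3 × 2) = 93,895,200 / 2,484 = 37,800 Hz.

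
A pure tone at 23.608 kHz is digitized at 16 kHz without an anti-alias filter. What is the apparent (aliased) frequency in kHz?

Nyquist = 16,000/2 = 8,000 Hz; 23,608 Hz exceeds it.
Alias = |23,608 − 1×16,000| = |23,608 − 16,000| = 7,608 Hz = 7.608 kHz.

7.608 kHz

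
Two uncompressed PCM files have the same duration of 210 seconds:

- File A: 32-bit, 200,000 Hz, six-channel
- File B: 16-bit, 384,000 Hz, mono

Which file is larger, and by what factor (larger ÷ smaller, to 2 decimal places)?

File A, by a factor of 6.25

File A: 200,000 × 4 × 6 = 4,800,000 bytes/s.
File B: 384,000 × 2 × 1 = 768,000 bytes/s.
File A is larger; ratio = 1,008,000,000 / 161,280,000 = 6.25.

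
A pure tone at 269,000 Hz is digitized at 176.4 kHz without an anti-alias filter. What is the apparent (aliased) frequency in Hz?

Nyquist = 176,400/2 = 88,200 Hz; 269,000 Hz exceeds it.
Alias = |269,000 − 2×176,400| = |269,000 − 352,800| = 83,800 Hz.

83,800 Hz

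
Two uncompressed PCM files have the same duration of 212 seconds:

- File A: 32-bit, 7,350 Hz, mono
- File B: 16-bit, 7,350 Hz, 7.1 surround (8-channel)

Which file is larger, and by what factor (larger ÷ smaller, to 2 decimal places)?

File A: 7,350 × 4 × 1 = 29,400 bytes/s.
File B: 7,350 × 2 × 8 = 117,600 bytes/s.
File B is larger; ratio = 24,931,200 / 6,232,800 = 4.00.

File B, by a factor of 4.00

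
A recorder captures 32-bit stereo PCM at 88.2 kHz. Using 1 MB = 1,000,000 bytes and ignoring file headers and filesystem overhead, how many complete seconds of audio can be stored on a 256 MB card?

Uncompressed byte rate = 88,200 × 4 × 2 = 705,600 bytes/s.
Capacity = 256 × 1,000,000 = 256,000,000 bytes.
256,000,000 / 705,600 ≈ 362.81 s → 362 seconds.

362 seconds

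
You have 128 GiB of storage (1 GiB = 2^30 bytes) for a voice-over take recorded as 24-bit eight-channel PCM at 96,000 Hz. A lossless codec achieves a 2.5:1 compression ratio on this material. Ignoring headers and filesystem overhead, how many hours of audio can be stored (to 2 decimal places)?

Uncompressed byte rate = 96,000 × 3 × 8 = 2,304,000 bytes/s.
After 2.5:1 compression, effective rate ≈ 921600 bytes/s.
Capacity = 128 × 1,073,741,824 = 137,438,953,472 bytes.
137,438,953,472 / effective rate ≈ 149130.81 s → 41.43 hours.

41.43 hours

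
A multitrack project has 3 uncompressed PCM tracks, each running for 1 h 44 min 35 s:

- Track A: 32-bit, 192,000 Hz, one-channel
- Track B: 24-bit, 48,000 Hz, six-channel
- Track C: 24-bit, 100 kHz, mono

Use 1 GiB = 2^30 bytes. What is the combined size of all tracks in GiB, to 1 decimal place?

1 h 44 min 35 s = 6,275 s.
Track A: 192,000 × 6,275 × 4 × 1 = 4,819,200,000 bytes.
Track B: 48,000 × 6,275 × 3 × 6 = 5,421,600,000 bytes.
Track C: 100,000 × 6,275 × 3 × 1 = 1,882,500,000 bytes.
Total = 12,123,300,000 bytes = 11.3 GiB.

11.3 GiB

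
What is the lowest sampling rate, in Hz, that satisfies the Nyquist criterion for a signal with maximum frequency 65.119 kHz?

130,238 Hz

Minimum sample rate = 2 × 65,119 Hz = 130,238 Hz.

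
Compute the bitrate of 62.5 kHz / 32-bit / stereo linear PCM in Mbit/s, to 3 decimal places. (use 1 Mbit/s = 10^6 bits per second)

4.000 Mbit/s

Bit rate = 62,500 × 32 × 2 = 4,000,000 bits/s.
= 4.000 Mbit/s.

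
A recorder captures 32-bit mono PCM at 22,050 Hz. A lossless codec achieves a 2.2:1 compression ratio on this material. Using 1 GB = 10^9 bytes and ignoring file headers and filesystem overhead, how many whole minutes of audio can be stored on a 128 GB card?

53,212 minutes

Uncompressed byte rate = 22,050 × 4 × 1 = 88,200 bytes/s.
After 2.2:1 compression, effective rate ≈ 40090.91 bytes/s.
Capacity = 128 × 1,000,000,000 = 128,000,000,000 bytes.
128,000,000,000 / effective rate ≈ 3192743.76 s → 53,212 minutes.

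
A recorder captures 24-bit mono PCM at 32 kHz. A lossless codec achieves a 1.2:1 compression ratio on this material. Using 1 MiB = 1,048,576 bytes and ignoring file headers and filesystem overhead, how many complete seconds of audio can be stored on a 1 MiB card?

13 seconds

Uncompressed byte rate = 32,000 × 3 × 1 = 96,000 bytes/s.
After 1.2:1 compression, effective rate ≈ 80000 bytes/s.
Capacity = 1 × 1,048,576 = 1,048,576 bytes.
1,048,576 / effective rate ≈ 13.11 s → 13 seconds.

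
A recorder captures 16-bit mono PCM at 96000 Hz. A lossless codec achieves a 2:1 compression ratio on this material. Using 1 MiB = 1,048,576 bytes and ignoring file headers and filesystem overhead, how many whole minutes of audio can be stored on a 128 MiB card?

23 minutes

Uncompressed byte rate = 96,000 × 2 × 1 = 192,000 bytes/s.
After 2:1 compression, effective rate ≈ 96000 bytes/s.
Capacity = 128 × 1,048,576 = 134,217,728 bytes.
134,217,728 / effective rate ≈ 1398.1 s → 23 minutes.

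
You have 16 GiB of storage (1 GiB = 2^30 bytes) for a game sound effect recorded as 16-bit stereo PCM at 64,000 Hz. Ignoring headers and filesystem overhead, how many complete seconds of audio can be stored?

67,108 seconds

Uncompressed byte rate = 64,000 × 2 × 2 = 256,000 bytes/s.
Capacity = 16 × 1,073,741,824 = 17,179,869,184 bytes.
17,179,869,184 / 256,000 ≈ 67108.86 s → 67,108 seconds.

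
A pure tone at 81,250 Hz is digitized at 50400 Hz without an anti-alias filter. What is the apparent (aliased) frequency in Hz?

Nyquist = 50,400/2 = 25,200 Hz; 81,250 Hz exceeds it.
Alias = |81,250 − 2×50,400| = |81,250 − 100,800| = 19,550 Hz.

19,550 Hz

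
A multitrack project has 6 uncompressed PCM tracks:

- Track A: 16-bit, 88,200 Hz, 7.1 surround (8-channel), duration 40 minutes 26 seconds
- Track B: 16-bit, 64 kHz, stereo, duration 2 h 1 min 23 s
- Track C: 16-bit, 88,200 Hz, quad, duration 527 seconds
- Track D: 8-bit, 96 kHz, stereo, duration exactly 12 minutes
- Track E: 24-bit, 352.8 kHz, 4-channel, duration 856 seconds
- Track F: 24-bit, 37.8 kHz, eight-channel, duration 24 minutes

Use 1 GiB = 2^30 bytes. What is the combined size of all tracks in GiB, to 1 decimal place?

10.0 GiB

Track A: 40 minutes 26 seconds = 2,426 s; 88,200 × 2,426 × 2 × 8 = 3,423,571,200 bytes.
Track B: 2 h 1 min 23 s = 7,283 s; 64,000 × 7,283 × 2 × 2 = 1,864,448,000 bytes.
Track C: 88,200 × 527 × 2 × 4 = 371,851,200 bytes.
Track D: exactly 12 minutes = 720 s; 96,000 × 720 × 1 × 2 = 138,240,000 bytes.
Track E: 352,800 × 856 × 3 × 4 = 3,623,961,600 bytes.
Track F: 24 minutes = 1,440 s; 37,800 × 1,440 × 3 × 8 = 1,306,368,000 bytes.
Total = 10,728,440,000 bytes = 10.0 GiB.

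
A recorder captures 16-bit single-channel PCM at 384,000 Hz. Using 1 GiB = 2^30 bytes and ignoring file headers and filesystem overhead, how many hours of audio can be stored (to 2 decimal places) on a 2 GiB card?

Uncompressed byte rate = 384,000 × 2 × 1 = 768,000 bytes/s.
Capacity = 2 × 1,073,741,824 = 2,147,483,648 bytes.
2,147,483,648 / 768,000 ≈ 2796.2 s → 0.78 hours.

0.78 hours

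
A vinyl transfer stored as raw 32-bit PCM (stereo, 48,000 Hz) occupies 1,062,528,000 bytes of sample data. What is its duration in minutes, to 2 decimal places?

46.12 minutes

Byte rate = 48,000 × 4 × 2 = 384,000 bytes/s.
Duration = 1,062,528,000 / 384,000 = 2,767 s.
2,767 s / 60 = 46.12 minutes.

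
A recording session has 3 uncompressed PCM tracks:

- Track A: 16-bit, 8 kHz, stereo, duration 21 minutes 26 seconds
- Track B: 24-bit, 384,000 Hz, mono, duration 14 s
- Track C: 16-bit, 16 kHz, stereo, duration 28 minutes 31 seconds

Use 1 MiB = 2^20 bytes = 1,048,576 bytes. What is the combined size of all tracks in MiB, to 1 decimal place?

159.1 MiB

Track A: 21 minutes 26 seconds = 1,286 s; 8,000 × 1,286 × 2 × 2 = 41,152,000 bytes.
Track B: 384,000 × 14 × 3 × 1 = 16,128,000 bytes.
Track C: 28 minutes 31 seconds = 1,711 s; 16,000 × 1,711 × 2 × 2 = 109,504,000 bytes.
Total = 166,784,000 bytes = 159.1 MiB.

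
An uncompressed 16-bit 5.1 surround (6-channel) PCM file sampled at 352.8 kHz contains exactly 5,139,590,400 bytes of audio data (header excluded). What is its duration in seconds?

Byte rate = 352,800 × 2 × 6 = 4,233,600 bytes/s.
Duration = 5,139,590,400 / 4,233,600 = 1,214 s.

1,214 seconds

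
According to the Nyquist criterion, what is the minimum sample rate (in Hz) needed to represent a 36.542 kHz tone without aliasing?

Minimum sample rate = 2 × 36,542 Hz = 73,084 Hz.

73,084 Hz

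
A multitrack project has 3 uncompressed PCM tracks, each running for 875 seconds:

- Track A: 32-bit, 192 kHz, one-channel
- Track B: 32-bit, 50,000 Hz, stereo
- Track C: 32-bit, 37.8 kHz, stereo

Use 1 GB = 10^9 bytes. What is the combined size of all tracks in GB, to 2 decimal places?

Track A: 192,000 × 875 × 4 × 1 = 672,000,000 bytes.
Track B: 50,000 × 875 × 4 × 2 = 350,000,000 bytes.
Track C: 37,800 × 875 × 4 × 2 = 264,600,000 bytes.
Total = 1,286,600,000 bytes = 1.29 GB.

1.29 GB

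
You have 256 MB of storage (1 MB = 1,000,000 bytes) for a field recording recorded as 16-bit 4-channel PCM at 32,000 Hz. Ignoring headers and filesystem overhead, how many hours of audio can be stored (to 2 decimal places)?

0.28 hours

Uncompressed byte rate = 32,000 × 2 × 4 = 256,000 bytes/s.
Capacity = 256 × 1,000,000 = 256,000,000 bytes.
256,000,000 / 256,000 ≈ 1000 s → 0.28 hours.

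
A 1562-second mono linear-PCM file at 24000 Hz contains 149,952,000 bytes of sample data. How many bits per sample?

32 bits

Bytes per sample = 149,952,000 / (24,000 × 1,562 × 1) = 149,952,000 / 37,488,000 = 4.
Bit depth = 4 × 8 = 32 bits.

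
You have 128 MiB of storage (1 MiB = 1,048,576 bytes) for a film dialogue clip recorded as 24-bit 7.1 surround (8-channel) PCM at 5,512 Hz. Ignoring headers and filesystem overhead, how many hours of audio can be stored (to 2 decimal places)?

0.28 hours

Uncompressed byte rate = 5,512 × 3 × 8 = 132,288 bytes/s.
Capacity = 128 × 1,048,576 = 134,217,728 bytes.
134,217,728 / 132,288 ≈ 1014.59 s → 0.28 hours.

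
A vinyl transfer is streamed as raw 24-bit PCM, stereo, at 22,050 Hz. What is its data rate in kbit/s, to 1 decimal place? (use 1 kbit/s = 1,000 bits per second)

Bit rate = 22,050 × 24 × 2 = 1,058,400 bits/s.
= 1058.4 kbit/s.

1058.4 kbit/s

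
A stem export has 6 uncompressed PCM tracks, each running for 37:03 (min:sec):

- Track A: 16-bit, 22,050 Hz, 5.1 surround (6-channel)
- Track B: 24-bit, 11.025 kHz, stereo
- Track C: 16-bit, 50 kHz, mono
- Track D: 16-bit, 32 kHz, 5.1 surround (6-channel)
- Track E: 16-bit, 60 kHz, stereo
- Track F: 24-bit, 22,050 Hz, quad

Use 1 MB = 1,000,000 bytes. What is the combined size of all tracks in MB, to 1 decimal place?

2932.9 MB

37:03 (min:sec) = 2,223 s.
Track A: 22,050 × 2,223 × 2 × 6 = 588,205,800 bytes.
Track B: 11,025 × 2,223 × 3 × 2 = 147,051,450 bytes.
Track C: 50,000 × 2,223 × 2 × 1 = 222,300,000 bytes.
Track D: 32,000 × 2,223 × 2 × 6 = 853,632,000 bytes.
Track E: 60,000 × 2,223 × 2 × 2 = 533,520,000 bytes.
Track F: 22,050 × 2,223 × 3 × 4 = 588,205,800 bytes.
Total = 2,932,915,050 bytes = 2932.9 MB.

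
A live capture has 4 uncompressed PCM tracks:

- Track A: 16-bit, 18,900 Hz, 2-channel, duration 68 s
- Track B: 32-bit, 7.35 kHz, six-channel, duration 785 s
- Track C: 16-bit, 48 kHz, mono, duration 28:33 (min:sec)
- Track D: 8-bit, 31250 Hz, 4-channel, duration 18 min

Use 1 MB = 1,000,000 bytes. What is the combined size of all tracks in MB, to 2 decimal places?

Track A: 18,900 × 68 × 2 × 2 = 5,140,800 bytes.
Track B: 7,350 × 785 × 4 × 6 = 138,474,000 bytes.
Track C: 28:33 (min:sec) = 1,713 s; 48,000 × 1,713 × 2 × 1 = 164,448,000 bytes.
Track D: 18 min = 1,080 s; 31,250 × 1,080 × 1 × 4 = 135,000,000 bytes.
Total = 443,062,800 bytes = 443.06 MB.

443.06 MB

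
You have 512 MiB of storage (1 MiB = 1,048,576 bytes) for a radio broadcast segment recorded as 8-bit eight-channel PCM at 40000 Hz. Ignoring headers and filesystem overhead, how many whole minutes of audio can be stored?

Uncompressed byte rate = 40,000 × 1 × 8 = 320,000 bytes/s.
Capacity = 512 × 1,048,576 = 536,870,912 bytes.
536,870,912 / 320,000 ≈ 1677.72 s → 27 minutes.

27 minutes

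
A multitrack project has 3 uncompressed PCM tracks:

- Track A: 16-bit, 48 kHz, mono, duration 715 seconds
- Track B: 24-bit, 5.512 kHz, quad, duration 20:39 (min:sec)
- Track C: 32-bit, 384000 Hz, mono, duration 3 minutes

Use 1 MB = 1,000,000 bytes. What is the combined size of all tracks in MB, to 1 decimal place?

427.1 MB

Track A: 48,000 × 715 × 2 × 1 = 68,640,000 bytes.
Track B: 20:39 (min:sec) = 1,239 s; 5,512 × 1,239 × 3 × 4 = 81,952,416 bytes.
Track C: 3 minutes = 180 s; 384,000 × 180 × 4 × 1 = 276,480,000 bytes.
Total = 427,072,416 bytes = 427.1 MB.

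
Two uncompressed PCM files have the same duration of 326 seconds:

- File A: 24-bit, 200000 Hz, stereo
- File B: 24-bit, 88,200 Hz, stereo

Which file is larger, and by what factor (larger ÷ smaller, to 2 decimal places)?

File A: 200,000 × 3 × 2 = 1,200,000 bytes/s.
File B: 88,200 × 3 × 2 = 529,200 bytes/s.
File A is larger; ratio = 391,200,000 / 172,519,200 = 2.27.

File A, by a factor of 2.27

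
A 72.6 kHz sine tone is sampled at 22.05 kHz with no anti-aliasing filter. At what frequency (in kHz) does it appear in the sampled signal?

Nyquist = 22,050/2 = 11,025 Hz; 72,600 Hz exceeds it.
Alias = |72,600 − 3×22,050| = |72,600 − 66,150| = 6,450 Hz = 6.45 kHz.

6.45 kHz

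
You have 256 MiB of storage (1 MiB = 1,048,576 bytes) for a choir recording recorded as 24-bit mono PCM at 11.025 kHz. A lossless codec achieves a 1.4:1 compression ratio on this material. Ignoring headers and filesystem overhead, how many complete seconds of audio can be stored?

Uncompressed byte rate = 11,025 × 3 × 1 = 33,075 bytes/s.
After 1.4:1 compression, effective rate ≈ 23625 bytes/s.
Capacity = 256 × 1,048,576 = 268,435,456 bytes.
268,435,456 / effective rate ≈ 11362.35 s → 11,362 seconds.

11,362 seconds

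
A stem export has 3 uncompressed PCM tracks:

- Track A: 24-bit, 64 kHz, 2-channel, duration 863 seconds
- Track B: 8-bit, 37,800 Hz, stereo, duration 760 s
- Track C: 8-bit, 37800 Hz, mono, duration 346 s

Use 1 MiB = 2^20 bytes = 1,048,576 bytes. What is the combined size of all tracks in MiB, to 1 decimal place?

383.3 MiB

Track A: 64,000 × 863 × 3 × 2 = 331,392,000 bytes.
Track B: 37,800 × 760 × 1 × 2 = 57,456,000 bytes.
Track C: 37,800 × 346 × 1 × 1 = 13,078,800 bytes.
Total = 401,926,800 bytes = 383.3 MiB.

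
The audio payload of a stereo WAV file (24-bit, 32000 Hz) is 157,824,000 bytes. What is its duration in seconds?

822 seconds

Byte rate = 32,000 × 3 × 2 = 192,000 bytes/s.
Duration = 157,824,000 / 192,000 = 822 s.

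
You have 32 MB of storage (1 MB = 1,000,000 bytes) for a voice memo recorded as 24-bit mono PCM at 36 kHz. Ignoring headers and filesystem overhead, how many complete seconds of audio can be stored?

296 seconds

Uncompressed byte rate = 36,000 × 3 × 1 = 108,000 bytes/s.
Capacity = 32 × 1,000,000 = 32,000,000 bytes.
32,000,000 / 108,000 ≈ 296.3 s → 296 seconds.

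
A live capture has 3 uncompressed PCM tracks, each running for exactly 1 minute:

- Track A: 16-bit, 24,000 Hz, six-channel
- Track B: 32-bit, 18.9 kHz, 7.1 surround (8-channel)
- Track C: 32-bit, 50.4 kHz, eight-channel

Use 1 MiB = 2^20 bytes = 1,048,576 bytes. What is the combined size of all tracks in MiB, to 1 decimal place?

143.4 MiB

exactly 1 minute = 60 s.
Track A: 24,000 × 60 × 2 × 6 = 17,280,000 bytes.
Track B: 18,900 × 60 × 4 × 8 = 36,288,000 bytes.
Track C: 50,400 × 60 × 4 × 8 = 96,768,000 bytes.
Total = 150,336,000 bytes = 143.4 MiB.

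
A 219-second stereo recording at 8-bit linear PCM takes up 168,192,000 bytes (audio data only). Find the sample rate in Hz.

Bytes = sample_rate × seconds × bytes_per_sample × channels.
sample_rate = 168,192,000 / (219 × 1 × 2) = 168,192,000 / 438 = 384,000 Hz.

384,000 Hz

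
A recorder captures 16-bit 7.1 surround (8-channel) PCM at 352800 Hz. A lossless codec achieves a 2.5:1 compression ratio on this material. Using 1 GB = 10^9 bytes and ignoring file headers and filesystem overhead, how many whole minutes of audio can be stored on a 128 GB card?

Uncompressed byte rate = 352,800 × 2 × 8 = 5,644,800 bytes/s.
After 2.5:1 compression, effective rate ≈ 2257920 bytes/s.
Capacity = 128 × 1,000,000,000 = 128,000,000,000 bytes.
128,000,000,000 / effective rate ≈ 56689.34 s → 944 minutes.

944 minutes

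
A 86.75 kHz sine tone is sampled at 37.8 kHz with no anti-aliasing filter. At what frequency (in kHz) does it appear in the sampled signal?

11.15 kHz

Nyquist = 37,800/2 = 18,900 Hz; 86,750 Hz exceeds it.
Alias = |86,750 − 2×37,800| = |86,750 − 75,600| = 11,150 Hz = 11.15 kHz.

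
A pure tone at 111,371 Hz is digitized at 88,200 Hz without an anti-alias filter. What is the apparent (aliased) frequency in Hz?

Nyquist = 88,200/2 = 44,100 Hz; 111,371 Hz exceeds it.
Alias = |111,371 − 1×88,200| = |111,371 − 88,200| = 23,171 Hz.

23,171 Hz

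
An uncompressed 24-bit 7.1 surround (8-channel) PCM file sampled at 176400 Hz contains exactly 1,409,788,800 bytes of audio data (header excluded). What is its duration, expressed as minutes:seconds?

Byte rate = 176,400 × 3 × 8 = 4,233,600 bytes/s.
Duration = 1,409,788,800 / 4,233,600 = 333 s.
333 s = 5:33.

5:33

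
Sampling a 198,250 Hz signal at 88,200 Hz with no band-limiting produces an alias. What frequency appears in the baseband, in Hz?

21,850 Hz

Nyquist = 88,200/2 = 44,100 Hz; 198,250 Hz exceeds it.
Alias = |198,250 − 2×88,200| = |198,250 − 176,400| = 21,850 Hz.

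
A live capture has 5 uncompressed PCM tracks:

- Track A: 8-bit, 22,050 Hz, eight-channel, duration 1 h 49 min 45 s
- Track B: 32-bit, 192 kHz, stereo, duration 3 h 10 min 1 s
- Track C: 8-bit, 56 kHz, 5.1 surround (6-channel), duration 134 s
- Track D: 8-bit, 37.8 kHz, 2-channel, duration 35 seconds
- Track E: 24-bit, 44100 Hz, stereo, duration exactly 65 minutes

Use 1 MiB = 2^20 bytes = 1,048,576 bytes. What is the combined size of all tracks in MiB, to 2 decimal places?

18838.06 MiB

Track A: 1 h 49 min 45 s = 6,585 s; 22,050 × 6,585 × 1 × 8 = 1,161,594,000 bytes.
Track B: 3 h 10 min 1 s = 11,401 s; 192,000 × 11,401 × 4 × 2 = 17,511,936,000 bytes.
Track C: 56,000 × 134 × 1 × 6 = 45,024,000 bytes.
Track D: 37,800 × 35 × 1 × 2 = 2,646,000 bytes.
Track E: exactly 65 minutes = 3,900 s; 44,100 × 3,900 × 3 × 2 = 1,031,940,000 bytes.
Total = 19,753,140,000 bytes = 18838.06 MiB.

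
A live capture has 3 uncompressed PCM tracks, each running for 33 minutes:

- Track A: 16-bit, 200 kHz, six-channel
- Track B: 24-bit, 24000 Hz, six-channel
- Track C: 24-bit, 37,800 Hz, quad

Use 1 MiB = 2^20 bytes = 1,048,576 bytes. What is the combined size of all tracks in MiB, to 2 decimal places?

6204.12 MiB

33 minutes = 1,980 s.
Track A: 200,000 × 1,980 × 2 × 6 = 4,752,000,000 bytes.
Track B: 24,000 × 1,980 × 3 × 6 = 855,360,000 bytes.
Track C: 37,800 × 1,980 × 3 × 4 = 898,128,000 bytes.
Total = 6,505,488,000 bytes = 6204.12 MiB.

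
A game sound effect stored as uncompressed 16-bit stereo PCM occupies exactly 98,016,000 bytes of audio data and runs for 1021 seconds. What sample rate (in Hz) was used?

Bytes = sample_rate × seconds × bytes_per_sample × channels.
sample_rate = 98,016,000 / (1,021 × 2 × 2) = 98,016,000 / 4,084 = 24,000 Hz.

24,000 Hz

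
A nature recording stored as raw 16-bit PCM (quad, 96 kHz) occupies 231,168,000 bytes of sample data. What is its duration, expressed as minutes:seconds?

5:01

Byte rate = 96,000 × 2 × 4 = 768,000 bytes/s.
Duration = 231,168,000 / 768,000 = 301 s.
301 s = 5:01.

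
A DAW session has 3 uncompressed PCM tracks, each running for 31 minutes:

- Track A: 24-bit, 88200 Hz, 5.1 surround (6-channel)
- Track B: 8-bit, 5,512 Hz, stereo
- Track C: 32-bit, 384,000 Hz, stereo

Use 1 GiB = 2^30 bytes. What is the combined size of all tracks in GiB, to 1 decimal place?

8.1 GiB

31 minutes = 1,860 s.
Track A: 88,200 × 1,860 × 3 × 6 = 2,952,936,000 bytes.
Track B: 5,512 × 1,860 × 1 × 2 = 20,504,640 bytes.
Track C: 384,000 × 1,860 × 4 × 2 = 5,713,920,000 bytes.
Total = 8,687,360,640 bytes = 8.1 GiB.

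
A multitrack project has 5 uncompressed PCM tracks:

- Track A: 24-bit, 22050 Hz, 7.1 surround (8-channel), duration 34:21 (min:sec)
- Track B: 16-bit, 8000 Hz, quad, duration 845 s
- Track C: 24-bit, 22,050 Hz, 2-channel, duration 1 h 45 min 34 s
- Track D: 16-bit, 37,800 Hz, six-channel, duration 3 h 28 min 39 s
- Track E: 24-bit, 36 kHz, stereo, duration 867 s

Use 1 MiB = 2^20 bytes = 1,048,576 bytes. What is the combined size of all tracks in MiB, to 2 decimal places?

7485.05 MiB

Track A: 34:21 (min:sec) = 2,061 s; 22,050 × 2,061 × 3 × 8 = 1,090,681,200 bytes.
Track B: 8,000 × 845 × 2 × 4 = 54,080,000 bytes.
Track C: 1 h 45 min 34 s = 6,334 s; 22,050 × 6,334 × 3 × 2 = 837,988,200 bytes.
Track D: 3 h 28 min 39 s = 12,519 s; 37,800 × 12,519 × 2 × 6 = 5,678,618,400 bytes.
Track E: 36,000 × 867 × 3 × 2 = 187,272,000 bytes.
Total = 7,848,639,800 bytes = 7485.05 MiB.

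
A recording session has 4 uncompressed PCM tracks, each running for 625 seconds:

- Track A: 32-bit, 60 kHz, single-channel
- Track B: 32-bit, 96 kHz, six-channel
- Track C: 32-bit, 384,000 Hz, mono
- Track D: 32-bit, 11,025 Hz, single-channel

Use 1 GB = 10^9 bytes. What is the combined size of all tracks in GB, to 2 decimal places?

Track A: 60,000 × 625 × 4 × 1 = 150,000,000 bytes.
Track B: 96,000 × 625 × 4 × 6 = 1,440,000,000 bytes.
Track C: 384,000 × 625 × 4 × 1 = 960,000,000 bytes.
Track D: 11,025 × 625 × 4 × 1 = 27,562,500 bytes.
Total = 2,577,562,500 bytes = 2.58 GB.

2.58 GB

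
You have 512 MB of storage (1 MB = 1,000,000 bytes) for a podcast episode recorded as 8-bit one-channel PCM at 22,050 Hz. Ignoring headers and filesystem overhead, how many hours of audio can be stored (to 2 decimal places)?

Uncompressed byte rate = 22,050 × 1 × 1 = 22,050 bytes/s.
Capacity = 512 × 1,000,000 = 512,000,000 bytes.
512,000,000 / 22,050 ≈ 23219.95 s → 6.45 hours.

6.45 hours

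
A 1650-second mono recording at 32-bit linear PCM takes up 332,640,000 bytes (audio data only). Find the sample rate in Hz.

Bytes = sample_rate × seconds × bytes_per_sample × channels.
sample_rate = 332,640,000 / (1,650 × 4 × 1) = 332,640,000 / 6,600 = 50,400 Hz.

50,400 Hz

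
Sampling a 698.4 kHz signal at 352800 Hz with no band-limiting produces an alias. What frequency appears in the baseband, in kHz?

7.2 kHz

Nyquist = 352,800/2 = 176,400 Hz; 698,400 Hz exceeds it.
Alias = |698,400 − 2×352,800| = |698,400 − 705,600| = 7,200 Hz = 7.2 kHz.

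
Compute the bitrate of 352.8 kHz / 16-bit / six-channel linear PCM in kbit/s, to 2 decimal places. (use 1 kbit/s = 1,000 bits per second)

Bit rate = 352,800 × 16 × 6 = 33,868,800 bits/s.
= 33868.80 kbit/s.

33868.80 kbit/s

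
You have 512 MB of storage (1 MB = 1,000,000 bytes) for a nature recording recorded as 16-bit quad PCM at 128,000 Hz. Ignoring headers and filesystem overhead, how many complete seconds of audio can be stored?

500 seconds

Uncompressed byte rate = 128,000 × 2 × 4 = 1,024,000 bytes/s.
Capacity = 512 × 1,000,000 = 512,000,000 bytes.
512,000,000 / 1,024,000 ≈ 500 s → 500 seconds.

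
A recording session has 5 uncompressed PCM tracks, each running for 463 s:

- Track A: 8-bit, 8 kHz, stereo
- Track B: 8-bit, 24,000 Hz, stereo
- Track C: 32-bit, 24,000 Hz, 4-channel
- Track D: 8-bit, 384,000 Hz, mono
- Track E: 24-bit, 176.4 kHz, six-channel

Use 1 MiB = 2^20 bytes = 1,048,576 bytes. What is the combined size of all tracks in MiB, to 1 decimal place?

Track A: 8,000 × 463 × 1 × 2 = 7,408,000 bytes.
Track B: 24,000 × 463 × 1 × 2 = 22,224,000 bytes.
Track C: 24,000 × 463 × 4 × 4 = 177,792,000 bytes.
Track D: 384,000 × 463 × 1 × 1 = 177,792,000 bytes.
Track E: 176,400 × 463 × 3 × 6 = 1,470,117,600 bytes.
Total = 1,855,333,600 bytes = 1769.4 MiB.

1769.4 MiB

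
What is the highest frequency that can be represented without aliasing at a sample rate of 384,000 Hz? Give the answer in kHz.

192 kHz

Nyquist frequency = sample rate / 2 = 384,000 / 2 = 192 kHz.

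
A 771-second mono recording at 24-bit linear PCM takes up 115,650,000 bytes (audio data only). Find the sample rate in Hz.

50,000 Hz

Bytes = sample_rate × seconds × bytes_per_sample × channels.
sample_rate = 115,650,000 / (771 × 3 × 1) = 115,650,000 / 2,313 = 50,000 Hz.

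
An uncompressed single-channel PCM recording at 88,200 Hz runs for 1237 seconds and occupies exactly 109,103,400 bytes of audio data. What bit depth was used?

Bytes per sample = 109,103,400 / (88,200 × 1,237 × 1) = 109,103,400 / 109,103,400 = 1.
Bit depth = 1 × 8 = 8 bits.

8 bits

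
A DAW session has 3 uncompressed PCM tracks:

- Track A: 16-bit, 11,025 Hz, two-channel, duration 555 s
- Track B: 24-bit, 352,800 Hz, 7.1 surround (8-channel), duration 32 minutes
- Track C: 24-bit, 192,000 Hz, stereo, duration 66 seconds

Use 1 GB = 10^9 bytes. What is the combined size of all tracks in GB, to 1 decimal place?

Track A: 11,025 × 555 × 2 × 2 = 24,475,500 bytes.
Track B: 32 minutes = 1,920 s; 352,800 × 1,920 × 3 × 8 = 16,257,024,000 bytes.
Track C: 192,000 × 66 × 3 × 2 = 76,032,000 bytes.
Total = 16,357,531,500 bytes = 16.4 GB.

16.4 GB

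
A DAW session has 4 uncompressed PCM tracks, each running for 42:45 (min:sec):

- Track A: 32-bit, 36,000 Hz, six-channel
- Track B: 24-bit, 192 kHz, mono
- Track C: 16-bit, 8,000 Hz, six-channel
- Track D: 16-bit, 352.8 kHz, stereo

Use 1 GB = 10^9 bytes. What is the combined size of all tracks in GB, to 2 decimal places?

42:45 (min:sec) = 2,565 s.
Track A: 36,000 × 2,565 × 4 × 6 = 2,216,160,000 bytes.
Track B: 192,000 × 2,565 × 3 × 1 = 1,477,440,000 bytes.
Track C: 8,000 × 2,565 × 2 × 6 = 246,240,000 bytes.
Track D: 352,800 × 2,565 × 2 × 2 = 3,619,728,000 bytes.
Total = 7,559,568,000 bytes = 7.56 GB.

7.56 GB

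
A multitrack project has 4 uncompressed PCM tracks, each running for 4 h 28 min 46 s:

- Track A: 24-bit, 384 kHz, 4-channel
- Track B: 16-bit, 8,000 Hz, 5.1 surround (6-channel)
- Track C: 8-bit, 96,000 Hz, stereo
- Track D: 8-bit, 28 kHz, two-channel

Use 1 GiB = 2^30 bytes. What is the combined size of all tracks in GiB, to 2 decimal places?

4 h 28 min 46 s = 16,126 s.
Track A: 384,000 × 16,126 × 3 × 4 = 74,308,608,000 bytes.
Track B: 8,000 × 16,126 × 2 × 6 = 1,548,096,000 bytes.
Track C: 96,000 × 16,126 × 1 × 2 = 3,096,192,000 bytes.
Track D: 28,000 × 16,126 × 1 × 2 = 903,056,000 bytes.
Total = 79,855,952,000 bytes = 74.37 GiB.

74.37 GiB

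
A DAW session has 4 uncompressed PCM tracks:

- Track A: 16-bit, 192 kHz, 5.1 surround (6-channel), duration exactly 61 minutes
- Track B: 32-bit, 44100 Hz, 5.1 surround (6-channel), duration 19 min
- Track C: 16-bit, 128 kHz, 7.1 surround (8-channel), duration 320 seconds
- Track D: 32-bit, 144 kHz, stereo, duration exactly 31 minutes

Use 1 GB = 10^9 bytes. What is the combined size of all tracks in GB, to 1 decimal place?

Track A: exactly 61 minutes = 3,660 s; 192,000 × 3,660 × 2 × 6 = 8,432,640,000 bytes.
Track B: 19 min = 1,140 s; 44,100 × 1,140 × 4 × 6 = 1,206,576,000 bytes.
Track C: 128,000 × 320 × 2 × 8 = 655,360,000 bytes.
Track D: exactly 31 minutes = 1,860 s; 144,000 × 1,860 × 4 × 2 = 2,142,720,000 bytes.
Total = 12,437,296,000 bytes = 12.4 GB.

12.4 GB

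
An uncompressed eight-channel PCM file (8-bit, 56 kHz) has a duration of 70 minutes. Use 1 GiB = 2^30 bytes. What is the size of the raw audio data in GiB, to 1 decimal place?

1.8 GiB

Duration = 70 minutes = 4,200 s.
Bytes = 56,000 samples/s × 4,200 s × 1 bytes/sample × 8 ch = 1,881,600,000 bytes.
1,881,600,000 / 1,073,741,824 = 1.8 GiB.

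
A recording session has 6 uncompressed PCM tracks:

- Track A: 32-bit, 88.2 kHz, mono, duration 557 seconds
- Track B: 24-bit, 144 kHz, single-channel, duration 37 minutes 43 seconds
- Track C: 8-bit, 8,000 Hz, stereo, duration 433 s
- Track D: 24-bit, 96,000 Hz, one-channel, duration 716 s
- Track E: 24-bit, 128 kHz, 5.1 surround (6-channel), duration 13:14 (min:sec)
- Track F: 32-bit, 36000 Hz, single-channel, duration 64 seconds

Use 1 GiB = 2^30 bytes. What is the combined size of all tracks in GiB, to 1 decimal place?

3.0 GiB

Track A: 88,200 × 557 × 4 × 1 = 196,509,600 bytes.
Track B: 37 minutes 43 seconds = 2,263 s; 144,000 × 2,263 × 3 × 1 = 977,616,000 bytes.
Track C: 8,000 × 433 × 1 × 2 = 6,928,000 bytes.
Track D: 96,000 × 716 × 3 × 1 = 206,208,000 bytes.
Track E: 13:14 (min:sec) = 794 s; 128,000 × 794 × 3 × 6 = 1,829,376,000 bytes.
Track F: 36,000 × 64 × 4 × 1 = 9,216,000 bytes.
Total = 3,225,853,600 bytes = 3.0 GiB.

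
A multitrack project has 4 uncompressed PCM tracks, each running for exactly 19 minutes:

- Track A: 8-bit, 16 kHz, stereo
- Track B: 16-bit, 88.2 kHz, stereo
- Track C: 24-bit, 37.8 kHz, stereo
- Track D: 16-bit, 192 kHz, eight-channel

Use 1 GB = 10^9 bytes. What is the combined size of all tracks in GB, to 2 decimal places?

4.20 GB

exactly 19 minutes = 1,140 s.
Track A: 16,000 × 1,140 × 1 × 2 = 36,480,000 bytes.
Track B: 88,200 × 1,140 × 2 × 2 = 402,192,000 bytes.
Track C: 37,800 × 1,140 × 3 × 2 = 258,552,000 bytes.
Track D: 192,000 × 1,140 × 2 × 8 = 3,502,080,000 bytes.
Total = 4,199,304,000 bytes = 4.20 GB.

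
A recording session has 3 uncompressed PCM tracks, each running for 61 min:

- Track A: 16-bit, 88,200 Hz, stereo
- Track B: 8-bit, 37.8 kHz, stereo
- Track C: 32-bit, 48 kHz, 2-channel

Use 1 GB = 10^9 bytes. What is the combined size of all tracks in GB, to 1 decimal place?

3.0 GB

61 min = 3,660 s.
Track A: 88,200 × 3,660 × 2 × 2 = 1,291,248,000 bytes.
Track B: 37,800 × 3,660 × 1 × 2 = 276,696,000 bytes.
Track C: 48,000 × 3,660 × 4 × 2 = 1,405,440,000 bytes.
Total = 2,973,384,000 bytes = 3.0 GB.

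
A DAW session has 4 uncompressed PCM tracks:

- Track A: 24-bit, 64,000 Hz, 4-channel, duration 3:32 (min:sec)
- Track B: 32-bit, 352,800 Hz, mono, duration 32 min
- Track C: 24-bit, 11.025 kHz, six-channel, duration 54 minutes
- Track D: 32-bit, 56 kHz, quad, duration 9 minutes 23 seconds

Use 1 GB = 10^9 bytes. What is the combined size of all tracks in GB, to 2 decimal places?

Track A: 3:32 (min:sec) = 212 s; 64,000 × 212 × 3 × 4 = 162,816,000 bytes.
Track B: 32 min = 1,920 s; 352,800 × 1,920 × 4 × 1 = 2,709,504,000 bytes.
Track C: 54 minutes = 3,240 s; 11,025 × 3,240 × 3 × 6 = 642,978,000 bytes.
Track D: 9 minutes 23 seconds = 563 s; 56,000 × 563 × 4 × 4 = 504,448,000 bytes.
Total = 4,019,746,000 bytes = 4.02 GB.

4.02 GB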